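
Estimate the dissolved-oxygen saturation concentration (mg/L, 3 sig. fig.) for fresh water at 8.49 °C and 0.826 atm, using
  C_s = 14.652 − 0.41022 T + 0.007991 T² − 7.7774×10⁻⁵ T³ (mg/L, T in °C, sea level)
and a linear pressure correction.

C_s ≈ 9.66 mg/L

At sea level: C_s = 14.652 − 0.41022×8.49 + 0.007991×8.49² − 7.7774×10⁻⁵×8.49³ = 11.70 mg/L.
Pressure correction: C_s' = 11.70 × 0.826 = 9.662 mg/L.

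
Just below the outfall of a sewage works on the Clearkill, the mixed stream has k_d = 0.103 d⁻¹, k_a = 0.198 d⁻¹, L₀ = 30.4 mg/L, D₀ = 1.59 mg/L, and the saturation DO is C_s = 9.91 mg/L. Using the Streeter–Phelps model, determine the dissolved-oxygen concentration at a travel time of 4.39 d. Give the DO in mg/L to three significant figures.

k_d L₀/(k_a−k_d) = 0.103×30.4/(0.198−0.103) = 3.131/0.09500 = 32.96 mg/L.
e^(−k_d t) = e^(−0.103×4.390) = 0.6362; e^(−k_a t) = e^(−0.198×4.390) = 0.4193.
D = 32.96 × (0.6362 − 0.4193) + 1.59 × 0.4193 = 7.151 + 0.6667 = 7.818 mg/L.
DO = C_s − D = 9.91 − 7.818 = 2.092 mg/L.

DO ≈ 2.09 mg/L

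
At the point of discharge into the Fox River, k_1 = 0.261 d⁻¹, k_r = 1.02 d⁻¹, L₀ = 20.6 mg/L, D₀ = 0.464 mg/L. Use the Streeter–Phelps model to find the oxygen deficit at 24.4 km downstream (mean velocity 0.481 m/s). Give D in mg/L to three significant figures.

D ≈ 2.44 mg/L

Travel time t = x/v = 24.4 km / (0.481 m/s) = 24400 m / 0.481 m/s = 50730 s = 0.5871 d.
k_1 L₀/(k_r−k_1) = 0.261×20.6/(1.02−0.261) = 5.377/0.7590 = 7.084 mg/L.
e^(−k_1 t) = e^(−0.261×0.5871) = 0.8579; e^(−k_r t) = e^(−1.02×0.5871) = 0.5494.
D = 7.084 × (0.8579 − 0.5494) + 0.464 × 0.5494 = 2.185 + 0.2549 = 2.440 mg/L.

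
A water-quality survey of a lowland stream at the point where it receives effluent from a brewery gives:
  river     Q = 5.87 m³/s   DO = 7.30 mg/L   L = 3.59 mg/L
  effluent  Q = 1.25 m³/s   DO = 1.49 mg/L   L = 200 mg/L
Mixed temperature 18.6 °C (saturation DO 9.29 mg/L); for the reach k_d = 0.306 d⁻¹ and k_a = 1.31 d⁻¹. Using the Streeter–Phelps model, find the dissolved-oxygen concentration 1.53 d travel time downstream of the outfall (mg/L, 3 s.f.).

DO ≈ 3.18 mg/L

Mixed DO = (5.87×7.30 + 1.25×1.49)/(5.87+1.25) = 44.71/7.120 = 6.280 mg/L.
Mixed L₀ = (5.87×3.59 + 1.25×200)/(7.120) = 271.1/7.120 = 38.07 mg/L.
Initial deficit D₀ = C_s − DO₀ = 9.29 − 6.280 = 3.010 mg/L.
D(1.53) = [0.306×38.07/(1.31−0.306)](e^(−0.306×1.53) − e^(−1.31×1.53)) + 3.010 e^(−1.31×1.53)
= 11.60 × (0.6261 − 0.1348) + 3.010 × 0.1348 = 6.107 mg/L.
DO = 9.29 − 6.107 = 3.183 mg/L.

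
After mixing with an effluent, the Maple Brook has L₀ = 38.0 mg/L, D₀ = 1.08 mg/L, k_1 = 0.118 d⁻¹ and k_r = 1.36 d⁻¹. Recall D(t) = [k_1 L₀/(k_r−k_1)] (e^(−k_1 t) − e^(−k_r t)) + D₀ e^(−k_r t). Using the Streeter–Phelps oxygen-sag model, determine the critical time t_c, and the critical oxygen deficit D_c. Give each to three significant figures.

At the critical point dD/dt = 0, so k_1 L₀ e^(−k_1 t) = k_r D. Substituting D(t) from the Streeter–Phelps equation and solving for t gives
t_c = ln[(k_r/k_1)(1 − D₀(k_r−k_1)/(k_1 L₀))] / (k_r−k_1).
Here k_r−k_1 = 1.242 d⁻¹ and 1 − D₀(k_r−k_1)/(k_1 L₀) = 1 − 1.08×1.242/(0.118×38.0) = 0.7009, so
t_c = ln(11.53 × 0.7009) / 1.242 = 2.089 / 1.242 = 1.682 d.
D_c = (k_1/k_r) L₀ e^(−k_1 t_c) = (0.118/1.36) × 38.0 × e^(−0.118×1.682) = 0.08676 × 38.0 × 0.8200 = 2.704 mg/L.

t_c ≈ 1.68 d; D_c ≈ 2.70 mg/L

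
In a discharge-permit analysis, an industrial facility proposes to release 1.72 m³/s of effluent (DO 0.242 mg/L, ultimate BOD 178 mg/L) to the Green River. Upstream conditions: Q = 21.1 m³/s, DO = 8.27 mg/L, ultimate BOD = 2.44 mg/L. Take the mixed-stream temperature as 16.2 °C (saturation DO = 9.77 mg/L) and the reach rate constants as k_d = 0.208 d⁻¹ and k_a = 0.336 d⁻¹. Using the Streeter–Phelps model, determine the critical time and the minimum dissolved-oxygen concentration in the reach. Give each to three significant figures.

Mixed DO = (21.1×8.27 + 1.72×0.242)/(21.1+1.72) = 174.9/22.82 = 7.665 mg/L.
Mixed L₀ = (21.1×2.44 + 1.72×178)/(22.82) = 357.6/22.82 = 15.67 mg/L.
Initial deficit D₀ = C_s − DO₀ = 9.77 − 7.665 = 2.105 mg/L.
t_c = (1/0.1280) ln[(0.336/0.208)(1 − 2.105×0.1280/(0.208×15.67))] = 7.812 × ln(1.482) = 3.073 d.
D_c = (0.208/0.336) × 15.67 × e^(−0.208×3.073) = 0.6190 × 15.67 × 0.5278 = 5.120 mg/L.
Minimum DO = 9.77 − 5.120 = 4.650 mg/L.

t_c ≈ 3.07 d; minimum DO ≈ 4.65 mg/L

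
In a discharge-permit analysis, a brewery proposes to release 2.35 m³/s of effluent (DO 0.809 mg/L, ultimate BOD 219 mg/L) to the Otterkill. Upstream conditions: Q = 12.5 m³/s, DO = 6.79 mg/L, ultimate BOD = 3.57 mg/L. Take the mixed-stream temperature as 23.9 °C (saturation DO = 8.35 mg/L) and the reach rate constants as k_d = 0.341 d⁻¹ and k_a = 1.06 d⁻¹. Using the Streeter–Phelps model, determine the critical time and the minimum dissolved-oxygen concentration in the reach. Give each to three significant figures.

t_c ≈ 1.37 d; minimum DO ≈ 0.749 mg/L

Mixed DO = (12.5×6.79 + 2.35×0.809)/(12.5+2.35) = 86.78/14.85 = 5.844 mg/L.
Mixed L₀ = (12.5×3.57 + 2.35×219)/(14.85) = 559.3/14.85 = 37.66 mg/L.
Initial deficit D₀ = C_s − DO₀ = 8.35 − 5.844 = 2.506 mg/L.
t_c = (1/0.7190) ln[(1.06/0.341)(1 − 2.506×0.7190/(0.341×37.66))] = 1.391 × ln(2.672) = 1.367 d.
D_c = (0.341/1.06) × 37.66 × e^(−0.341×1.367) = 0.3217 × 37.66 × 0.6274 = 7.601 mg/L.
Minimum DO = 8.35 − 7.601 = 0.7487 mg/L.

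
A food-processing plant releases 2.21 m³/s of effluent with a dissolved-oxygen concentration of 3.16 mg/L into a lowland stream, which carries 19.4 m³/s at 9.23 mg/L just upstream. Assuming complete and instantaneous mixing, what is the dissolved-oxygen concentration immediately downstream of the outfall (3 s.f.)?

8.61 mg/L

Flow-weighted mixing: C = (Q_r C_r + Q_w C_w)/(Q_r + Q_w)
= (19.4×9.23 + 2.21×3.16)/(19.4 + 2.21) = 186.0/21.61 = 8.609 mg/L.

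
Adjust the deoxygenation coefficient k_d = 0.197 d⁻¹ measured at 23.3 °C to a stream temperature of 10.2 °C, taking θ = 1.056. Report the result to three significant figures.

k_d(T₂) = k_d(T₁) · θ^(T₂−T₁) = 0.197 × 1.056^(10.2−23.3)
= 0.197 × 1.056^-13.1 = 0.197 × 0.4898 = 0.09649 d⁻¹.

k_d ≈ 0.0965 d⁻¹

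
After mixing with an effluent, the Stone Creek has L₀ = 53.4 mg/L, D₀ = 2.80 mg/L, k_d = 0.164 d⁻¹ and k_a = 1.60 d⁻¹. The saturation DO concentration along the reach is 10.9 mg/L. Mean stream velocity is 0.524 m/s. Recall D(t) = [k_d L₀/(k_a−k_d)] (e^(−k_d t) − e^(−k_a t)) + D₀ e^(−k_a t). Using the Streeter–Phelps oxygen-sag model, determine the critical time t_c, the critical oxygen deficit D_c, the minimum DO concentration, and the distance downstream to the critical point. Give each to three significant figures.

At the critical point dD/dt = 0, so k_d L₀ e^(−k_d t) = k_a D. Substituting D(t) from the Streeter–Phelps equation and solving for t gives
t_c = ln[(k_a/k_d)(1 − D₀(k_a−k_d)/(k_d L₀))] / (k_a−k_d).
Here k_a−k_d = 1.436 d⁻¹ and 1 − D₀(k_a−k_d)/(k_d L₀) = 1 − 2.80×1.436/(0.164×53.4) = 0.5409, so
t_c = ln(9.756 × 0.5409) / 1.436 = 1.663 / 1.436 = 1.158 d.
L(t_c) = L₀ e^(−k_d t_c) = 53.4 × 0.8270 = 44.16 mg/L, and at the critical point k_a D_c = k_d L, so D_c = (0.164/1.60) × 44.16 = 4.527 mg/L.
Minimum DO = C_s − D_c = 10.9 − 4.527 = 6.373 mg/L.
x_c = v t_c = 0.524 m/s × 1.158 d × 86400 s/d = 52440 m ≈ 52.4 km.

t_c ≈ 1.16 d; D_c ≈ 4.53 mg/L; min DO ≈ 6.37 mg/L; x_c ≈ 52.4 km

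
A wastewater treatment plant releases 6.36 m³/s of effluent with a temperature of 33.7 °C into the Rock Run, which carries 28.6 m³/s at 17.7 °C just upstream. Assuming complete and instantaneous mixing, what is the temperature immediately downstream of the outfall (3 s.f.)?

20.6 °C

Flow-weighted mixing: C = (Q_r C_r + Q_w C_w)/(Q_r + Q_w)
= (28.6×17.7 + 6.36×33.7)/(28.6 + 6.36) = 720.6/34.96 = 20.61 °C.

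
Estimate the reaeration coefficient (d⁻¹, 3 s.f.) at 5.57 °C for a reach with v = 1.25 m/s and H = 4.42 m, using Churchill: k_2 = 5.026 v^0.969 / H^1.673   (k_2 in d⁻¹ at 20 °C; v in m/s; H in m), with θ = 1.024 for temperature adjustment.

k_2 ≈ 0.369 d⁻¹

k_2(20) = 5.026 × 1.25^0.969 / 4.42^1.673 = 5.026 × 1.241 / 12.02 = 0.5192 d⁻¹.
k_2(5.57) = 0.5192 × 1.024^(5.57−20) = 0.5192 × 0.7102 = 0.3687 d⁻¹.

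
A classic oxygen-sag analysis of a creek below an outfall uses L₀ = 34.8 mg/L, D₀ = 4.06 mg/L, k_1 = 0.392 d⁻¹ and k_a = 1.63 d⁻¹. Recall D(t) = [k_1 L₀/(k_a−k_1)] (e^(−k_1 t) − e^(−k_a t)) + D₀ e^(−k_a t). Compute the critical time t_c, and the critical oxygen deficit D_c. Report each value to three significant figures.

At the critical point dD/dt = 0, so k_1 L₀ e^(−k_1 t) = k_a D. Substituting D(t) from the Streeter–Phelps equation and solving for t gives
t_c = ln[(k_a/k_1)(1 − D₀(k_a−k_1)/(k_1 L₀))] / (k_a−k_1).
Here k_a−k_1 = 1.238 d⁻¹ and 1 − D₀(k_a−k_1)/(k_1 L₀) = 1 − 4.06×1.238/(0.392×34.8) = 0.6315, so
t_c = ln(4.158 × 0.6315) / 1.238 = 0.9655 / 1.238 = 0.7799 d.
D_c = (k_1/k_a) L₀ e^(−k_1 t_c) = (0.392/1.63) × 34.8 × e^(−0.392×0.7799) = 0.2405 × 34.8 × 0.7366 = 6.165 mg/L.

t_c ≈ 0.780 d; D_c ≈ 6.16 mg/L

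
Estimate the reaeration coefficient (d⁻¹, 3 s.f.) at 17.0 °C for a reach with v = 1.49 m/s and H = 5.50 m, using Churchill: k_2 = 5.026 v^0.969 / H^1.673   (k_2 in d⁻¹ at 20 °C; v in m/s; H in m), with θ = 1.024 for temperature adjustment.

k_2 ≈ 0.398 d⁻¹

k_2(20) = 5.026 × 1.49^0.969 / 5.50^1.673 = 5.026 × 1.472 / 17.32 = 0.4270 d⁻¹.
k_2(17.0) = 0.4270 × 1.024^(17.0−20) = 0.4270 × 0.9313 = 0.3977 d⁻¹.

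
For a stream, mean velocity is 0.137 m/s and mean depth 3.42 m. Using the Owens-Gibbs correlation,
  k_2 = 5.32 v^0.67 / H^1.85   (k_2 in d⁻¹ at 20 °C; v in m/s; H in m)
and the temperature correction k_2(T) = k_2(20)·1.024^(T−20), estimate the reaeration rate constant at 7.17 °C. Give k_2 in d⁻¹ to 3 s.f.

k_2 ≈ 0.107 d⁻¹

k_2(20) = 5.32 × 0.137^0.67 / 3.42^1.85 = 5.32 × 0.2640 / 9.726 = 0.1444 d⁻¹.
k_2(7.17) = 0.1444 × 1.024^(7.17−20) = 0.1444 × 0.7377 = 0.1065 d⁻¹.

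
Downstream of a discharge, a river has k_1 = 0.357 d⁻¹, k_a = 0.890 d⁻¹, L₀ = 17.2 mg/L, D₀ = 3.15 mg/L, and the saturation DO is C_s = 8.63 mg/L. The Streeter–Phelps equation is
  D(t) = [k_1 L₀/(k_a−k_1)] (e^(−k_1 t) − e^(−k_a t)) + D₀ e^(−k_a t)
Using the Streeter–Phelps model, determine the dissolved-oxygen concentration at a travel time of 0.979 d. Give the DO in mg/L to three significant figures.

k_1 L₀/(k_a−k_1) = 0.357×17.2/(0.890−0.357) = 6.140/0.5330 = 11.52 mg/L.
e^(−k_1 t) = e^(−0.357×0.9790) = 0.7050; e^(−k_a t) = e^(−0.890×0.9790) = 0.4184.
D = 11.52 × (0.7050 − 0.4184) + 3.15 × 0.4184 = 3.302 + 1.318 = 4.620 mg/L.
DO = C_s − D = 8.63 − 4.620 = 4.010 mg/L.

DO ≈ 4.01 mg/L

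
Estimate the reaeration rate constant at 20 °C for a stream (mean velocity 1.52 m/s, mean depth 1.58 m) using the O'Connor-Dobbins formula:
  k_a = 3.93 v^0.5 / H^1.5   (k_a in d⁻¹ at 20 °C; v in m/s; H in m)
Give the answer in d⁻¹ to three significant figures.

k_a ≈ 2.44 d⁻¹

k_a = 3.93 × 1.52^0.5 / 1.58^1.5 = 3.93 × 1.233 / 1.986 = 2.440 d⁻¹.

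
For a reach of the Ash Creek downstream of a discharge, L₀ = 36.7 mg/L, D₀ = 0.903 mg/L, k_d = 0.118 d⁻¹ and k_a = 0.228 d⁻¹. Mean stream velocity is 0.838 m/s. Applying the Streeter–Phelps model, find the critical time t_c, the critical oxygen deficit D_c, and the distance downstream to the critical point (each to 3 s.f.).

At the critical point dD/dt = 0, so k_d L₀ e^(−k_d t) = k_a D. Substituting D(t) from the Streeter–Phelps equation and solving for t gives
t_c = ln[(k_a/k_d)(1 − D₀(k_a−k_d)/(k_d L₀))] / (k_a−k_d).
Here k_a−k_d = 0.1100 d⁻¹ and 1 − D₀(k_a−k_d)/(k_d L₀) = 1 − 0.903×0.1100/(0.118×36.7) = 0.9771, so
t_c = ln(1.932 × 0.9771) / 0.1100 = 0.6355 / 0.1100 = 5.777 d.
D_c = (k_d/k_a) L₀ e^(−k_d t_c) = (0.118/0.228) × 36.7 × e^(−0.118×5.777) = 0.5175 × 36.7 × 0.5058 = 9.607 mg/L.
x_c = v t_c = 0.838 m/s × 5.777 d × 86400 s/d = 418300 m ≈ 418 km.

t_c ≈ 5.78 d; D_c ≈ 9.61 mg/L; x_c ≈ 418 km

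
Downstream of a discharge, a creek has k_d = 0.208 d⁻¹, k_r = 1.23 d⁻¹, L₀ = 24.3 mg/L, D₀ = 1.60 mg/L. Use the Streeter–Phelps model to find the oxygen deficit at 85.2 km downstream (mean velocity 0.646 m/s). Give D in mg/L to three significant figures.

Travel time t = x/v = 85.2 km / (0.646 m/s) = 85200 m / 0.646 m/s = 131900 s = 1.526 d.
k_d L₀/(k_r−k_d) = 0.208×24.3/(1.23−0.208) = 5.054/1.022 = 4.946 mg/L.
e^(−k_d t) = e^(−0.208×1.526) = 0.7280; e^(−k_r t) = e^(−1.23×1.526) = 0.1530.
D = 4.946 × (0.7280 − 0.1530) + 1.60 × 0.1530 = 2.844 + 0.2447 = 3.088 mg/L.

D ≈ 3.09 mg/L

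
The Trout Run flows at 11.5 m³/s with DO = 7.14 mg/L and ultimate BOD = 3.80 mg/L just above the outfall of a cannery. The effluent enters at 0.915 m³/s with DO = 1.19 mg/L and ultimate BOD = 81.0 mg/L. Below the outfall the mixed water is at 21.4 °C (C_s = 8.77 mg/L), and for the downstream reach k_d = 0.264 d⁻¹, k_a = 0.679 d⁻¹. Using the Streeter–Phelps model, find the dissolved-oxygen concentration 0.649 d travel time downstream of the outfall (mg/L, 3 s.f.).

Mixed DO = (11.5×7.14 + 0.915×1.19)/(11.5+0.915) = 83.20/12.41 = 6.701 mg/L.
Mixed L₀ = (11.5×3.80 + 0.915×81.0)/(12.41) = 117.8/12.41 = 9.490 mg/L.
Initial deficit D₀ = C_s − DO₀ = 8.77 − 6.701 = 2.069 mg/L.
D(0.649) = [0.264×9.490/(0.679−0.264)](e^(−0.264×0.649) − e^(−0.679×0.649)) + 2.069 e^(−0.679×0.649)
= 6.037 × (0.8425 − 0.6436) + 2.069 × 0.6436 = 2.532 mg/L.
DO = 8.77 − 2.532 = 6.238 mg/L.

DO ≈ 6.24 mg/L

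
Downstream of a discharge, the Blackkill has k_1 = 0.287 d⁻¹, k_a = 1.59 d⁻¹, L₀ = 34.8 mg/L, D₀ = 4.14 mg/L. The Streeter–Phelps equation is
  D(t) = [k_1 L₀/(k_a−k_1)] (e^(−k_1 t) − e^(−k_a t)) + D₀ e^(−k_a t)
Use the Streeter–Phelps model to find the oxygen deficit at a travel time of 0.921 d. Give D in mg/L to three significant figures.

D ≈ 5.07 mg/L

k_1 L₀/(k_a−k_1) = 0.287×34.8/(1.59−0.287) = 9.988/1.303 = 7.665 mg/L.
e^(−k_1 t) = e^(−0.287×0.9210) = 0.7677; e^(−k_a t) = e^(−1.59×0.9210) = 0.2312.
D = 7.665 × (0.7677 − 0.2312) + 4.14 × 0.2312 = 4.112 + 0.9572 = 5.070 mg/L.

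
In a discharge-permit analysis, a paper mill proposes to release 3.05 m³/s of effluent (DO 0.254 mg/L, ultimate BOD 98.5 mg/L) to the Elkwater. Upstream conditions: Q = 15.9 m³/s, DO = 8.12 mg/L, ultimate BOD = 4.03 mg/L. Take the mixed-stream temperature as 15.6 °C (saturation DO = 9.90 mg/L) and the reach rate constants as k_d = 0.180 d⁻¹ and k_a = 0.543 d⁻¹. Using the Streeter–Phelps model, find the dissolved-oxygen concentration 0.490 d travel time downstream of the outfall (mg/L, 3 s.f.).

DO ≈ 6.14 mg/L

Mixed DO = (15.9×8.12 + 3.05×0.254)/(15.9+3.05) = 129.9/18.95 = 6.854 mg/L.
Mixed L₀ = (15.9×4.03 + 3.05×98.5)/(18.95) = 364.5/18.95 = 19.23 mg/L.
Initial deficit D₀ = C_s − DO₀ = 9.90 − 6.854 = 3.046 mg/L.
D(0.490) = [0.180×19.23/(0.543−0.180)](e^(−0.180×0.490) − e^(−0.543×0.490)) + 3.046 e^(−0.543×0.490)
= 9.538 × (0.9156 − 0.7664) + 3.046 × 0.7664 = 3.757 mg/L.
DO = 9.90 − 3.757 = 6.143 mg/L.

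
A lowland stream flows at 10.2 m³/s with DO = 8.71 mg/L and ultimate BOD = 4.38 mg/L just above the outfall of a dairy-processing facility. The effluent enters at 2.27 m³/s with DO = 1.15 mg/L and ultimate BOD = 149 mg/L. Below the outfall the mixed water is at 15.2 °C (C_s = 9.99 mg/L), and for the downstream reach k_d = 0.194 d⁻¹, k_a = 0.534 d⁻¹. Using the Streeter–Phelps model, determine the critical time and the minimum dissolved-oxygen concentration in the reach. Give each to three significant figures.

Mixed DO = (10.2×8.71 + 2.27×1.15)/(10.2+2.27) = 91.45/12.47 = 7.334 mg/L.
Mixed L₀ = (10.2×4.38 + 2.27×149)/(12.47) = 382.9/12.47 = 30.71 mg/L.
Initial deficit D₀ = C_s − DO₀ = 9.99 − 7.334 = 2.656 mg/L.
t_c = (1/0.3400) ln[(0.534/0.194)(1 − 2.656×0.3400/(0.194×30.71))] = 2.941 × ln(2.335) = 2.494 d.
D_c = (0.194/0.534) × 30.71 × e^(−0.194×2.494) = 0.3633 × 30.71 × 0.6164 = 6.876 mg/L.
Minimum DO = 9.99 − 6.876 = 3.114 mg/L.

t_c ≈ 2.49 d; minimum DO ≈ 3.11 mg/L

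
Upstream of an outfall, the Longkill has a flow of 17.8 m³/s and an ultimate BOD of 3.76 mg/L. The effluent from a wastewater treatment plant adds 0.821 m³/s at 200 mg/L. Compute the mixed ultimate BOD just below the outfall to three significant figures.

12.4 mg/L

Flow-weighted mixing: C = (Q_r C_r + Q_w C_w)/(Q_r + Q_w)
= (17.8×3.76 + 0.821×200)/(17.8 + 0.821) = 231.1/18.62 = 12.41 mg/L.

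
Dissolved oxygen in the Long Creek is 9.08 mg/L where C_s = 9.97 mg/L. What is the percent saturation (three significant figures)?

% saturation = C/C_s × 100 = 9.08/9.97 × 100 = 91.1 %.

91.1 % saturation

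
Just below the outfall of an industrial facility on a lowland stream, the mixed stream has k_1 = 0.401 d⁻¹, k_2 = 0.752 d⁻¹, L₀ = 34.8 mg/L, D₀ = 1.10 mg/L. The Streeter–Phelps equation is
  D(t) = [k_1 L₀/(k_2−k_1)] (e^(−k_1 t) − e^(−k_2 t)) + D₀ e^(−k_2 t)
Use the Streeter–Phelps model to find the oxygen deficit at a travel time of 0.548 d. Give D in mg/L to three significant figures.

D ≈ 6.31 mg/L

k_1 L₀/(k_2−k_1) = 0.401×34.8/(0.752−0.401) = 13.95/0.3510 = 39.76 mg/L.
e^(−k_1 t) = e^(−0.401×0.5480) = 0.8027; e^(−k_2 t) = e^(−0.752×0.5480) = 0.6623.
D = 39.76 × (0.8027 − 0.6623) + 1.10 × 0.6623 = 5.584 + 0.7285 = 6.313 mg/L.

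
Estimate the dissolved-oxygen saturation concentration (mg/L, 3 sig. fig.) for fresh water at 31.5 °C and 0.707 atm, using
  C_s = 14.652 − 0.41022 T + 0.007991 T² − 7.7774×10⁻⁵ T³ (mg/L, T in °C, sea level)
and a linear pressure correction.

At sea level: C_s = 14.652 − 0.41022×31.5 + 0.007991×31.5² − 7.7774×10⁻⁵×31.5³ = 7.228 mg/L.
Pressure correction: C_s' = 7.228 × 0.707 = 5.110 mg/L.

C_s ≈ 5.11 mg/L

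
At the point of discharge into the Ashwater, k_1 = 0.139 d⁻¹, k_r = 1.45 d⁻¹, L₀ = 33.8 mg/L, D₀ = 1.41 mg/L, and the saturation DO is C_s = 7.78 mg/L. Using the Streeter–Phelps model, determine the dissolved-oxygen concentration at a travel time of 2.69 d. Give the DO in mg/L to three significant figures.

k_1 L₀/(k_r−k_1) = 0.139×33.8/(1.45−0.139) = 4.698/1.311 = 3.584 mg/L.
e^(−k_1 t) = e^(−0.139×2.690) = 0.6880; e^(−k_r t) = e^(−1.45×2.690) = 0.02023.
D = 3.584 × (0.6880 − 0.02023) + 1.41 × 0.02023 = 2.393 + 0.02853 = 2.422 mg/L.
DO = C_s − D = 7.78 − 2.422 = 5.358 mg/L.

DO ≈ 5.36 mg/L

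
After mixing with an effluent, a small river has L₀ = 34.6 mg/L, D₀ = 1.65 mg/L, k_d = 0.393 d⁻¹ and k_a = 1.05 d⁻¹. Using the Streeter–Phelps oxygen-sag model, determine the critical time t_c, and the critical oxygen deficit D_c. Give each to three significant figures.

t_c ≈ 1.37 d; D_c ≈ 7.56 mg/L

At the critical point dD/dt = 0, so k_d L₀ e^(−k_d t) = k_a D. Substituting D(t) from the Streeter–Phelps equation and solving for t gives
t_c = ln[(k_a/k_d)(1 − D₀(k_a−k_d)/(k_d L₀))] / (k_a−k_d).
Here k_a−k_d = 0.6570 d⁻¹ and 1 − D₀(k_a−k_d)/(k_d L₀) = 1 − 1.65×0.6570/(0.393×34.6) = 0.9203, so
t_c = ln(2.672 × 0.9203) / 0.6570 = 0.8997 / 0.6570 = 1.369 d.
D_c = (k_d/k_a) L₀ e^(−k_d t_c) = (0.393/1.05) × 34.6 × e^(−0.393×1.369) = 0.3743 × 34.6 × 0.5838 = 7.561 mg/L.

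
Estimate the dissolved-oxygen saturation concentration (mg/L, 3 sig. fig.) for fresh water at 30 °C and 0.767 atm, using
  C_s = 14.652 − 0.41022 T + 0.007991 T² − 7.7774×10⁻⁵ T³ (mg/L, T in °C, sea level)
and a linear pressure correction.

C_s ≈ 5.70 mg/L

At sea level: C_s = 14.652 − 0.41022×30 + 0.007991×30² − 7.7774×10⁻⁵×30³ = 7.437 mg/L.
Pressure correction: C_s' = 7.437 × 0.767 = 5.704 mg/L.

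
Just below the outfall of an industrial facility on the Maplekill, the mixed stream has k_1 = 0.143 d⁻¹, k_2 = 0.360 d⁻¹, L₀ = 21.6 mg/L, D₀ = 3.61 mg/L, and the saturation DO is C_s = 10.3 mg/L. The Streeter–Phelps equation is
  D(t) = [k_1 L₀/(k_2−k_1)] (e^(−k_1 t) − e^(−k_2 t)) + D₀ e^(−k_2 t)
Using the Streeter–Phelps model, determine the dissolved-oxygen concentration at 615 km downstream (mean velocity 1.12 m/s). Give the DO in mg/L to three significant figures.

Travel time t = x/v = 615 km / (1.12 m/s) = 615000 m / 1.12 m/s = 549100 s = 6.355 d.
k_1 L₀/(k_2−k_1) = 0.143×21.6/(0.360−0.143) = 3.089/0.2170 = 14.23 mg/L.
e^(−k_1 t) = e^(−0.143×6.355) = 0.4030; e^(−k_2 t) = e^(−0.360×6.355) = 0.1015.
D = 14.23 × (0.4030 − 0.1015) + 3.61 × 0.1015 = 4.292 + 0.3663 = 4.658 mg/L.
DO = C_s − D = 10.3 − 4.658 = 5.642 mg/L.

DO ≈ 5.64 mg/L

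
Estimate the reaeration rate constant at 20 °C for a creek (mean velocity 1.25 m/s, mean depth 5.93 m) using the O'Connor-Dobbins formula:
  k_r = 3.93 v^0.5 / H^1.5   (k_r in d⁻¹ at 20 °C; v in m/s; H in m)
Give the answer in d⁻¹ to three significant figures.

k_r ≈ 0.304 d⁻¹

k_r = 3.93 × 1.25^0.5 / 5.93^1.5 = 3.93 × 1.118 / 14.44 = 0.3043 d⁻¹.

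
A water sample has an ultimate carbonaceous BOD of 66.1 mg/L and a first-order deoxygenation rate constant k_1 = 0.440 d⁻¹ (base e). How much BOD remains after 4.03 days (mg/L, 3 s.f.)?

L ≈ 11.2 mg/L

L_t = L₀ e^(−k_1 t) = 66.1 × e^(−0.440×4.03) = 66.1 × 0.1698 = 11.22 mg/L.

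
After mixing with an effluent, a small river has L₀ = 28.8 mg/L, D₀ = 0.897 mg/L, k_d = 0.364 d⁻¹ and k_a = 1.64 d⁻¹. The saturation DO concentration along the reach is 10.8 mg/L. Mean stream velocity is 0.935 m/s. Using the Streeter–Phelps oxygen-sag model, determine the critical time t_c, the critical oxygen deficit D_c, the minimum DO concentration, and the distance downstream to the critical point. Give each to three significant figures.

t_c ≈ 1.09 d; D_c ≈ 4.30 mg/L; min DO ≈ 6.50 mg/L; x_c ≈ 88.0 km

t_c = [1/(k_a−k_d)] ln[(k_a/k_d)(1 − D₀(k_a−k_d)/(k_d L₀))]
= [1/(1.64−0.364)] ln[(1.64/0.364)(1 − 0.897×1.276/(0.364×28.8))]
= (1/1.276) ln[4.505 × 0.8908] = 0.7837 × ln(4.014) = 0.7837 × 1.390 = 1.089 d.
L(t_c) = L₀ e^(−k_d t_c) = 28.8 × 0.6727 = 19.37 mg/L, and at the critical point k_a D_c = k_d L, so D_c = (0.364/1.64) × 19.37 = 4.300 mg/L.
Minimum DO = C_s − D_c = 10.8 − 4.300 = 6.500 mg/L.
x_c = v t_c = 0.935 m/s × 1.089 d × 86400 s/d = 87980 m ≈ 88.0 km.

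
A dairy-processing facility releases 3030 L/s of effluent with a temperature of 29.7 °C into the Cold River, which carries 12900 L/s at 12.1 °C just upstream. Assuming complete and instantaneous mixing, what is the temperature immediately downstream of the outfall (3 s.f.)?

Flow-weighted mixing: C = (Q_r C_r + Q_w C_w)/(Q_r + Q_w)
= (12900×12.1 + 3030×29.7)/(12900 + 3030) = 246100/15930 = 15.45 °C.

15.4 °C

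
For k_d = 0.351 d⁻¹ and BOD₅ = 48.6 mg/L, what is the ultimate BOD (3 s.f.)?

BOD₅ = L₀(1 − e^(−5k_d)) ⇒ L₀ = BOD₅ / (1 − e^(−5×0.351))
= 48.6 / (1 − 0.1729) = 48.6 / 0.8271 = 58.76 mg/L.

L₀ ≈ 58.8 mg/L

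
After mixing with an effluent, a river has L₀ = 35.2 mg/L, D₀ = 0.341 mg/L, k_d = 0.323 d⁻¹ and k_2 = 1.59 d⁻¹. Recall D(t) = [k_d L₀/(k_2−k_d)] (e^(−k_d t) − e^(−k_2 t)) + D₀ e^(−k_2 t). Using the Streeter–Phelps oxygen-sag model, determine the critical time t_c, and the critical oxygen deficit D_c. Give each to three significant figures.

At the critical point dD/dt = 0, so k_d L₀ e^(−k_d t) = k_2 D. Substituting D(t) from the Streeter–Phelps equation and solving for t gives
t_c = ln[(k_2/k_d)(1 − D₀(k_2−k_d)/(k_d L₀))] / (k_2−k_d).
Here k_2−k_d = 1.267 d⁻¹ and 1 − D₀(k_2−k_d)/(k_d L₀) = 1 − 0.341×1.267/(0.323×35.2) = 0.9620, so
t_c = ln(4.923 × 0.9620) / 1.267 = 1.555 / 1.267 = 1.227 d.
D_c = (k_d/k_2) L₀ e^(−k_d t_c) = (0.323/1.59) × 35.2 × e^(−0.323×1.227) = 0.2031 × 35.2 × 0.6727 = 4.810 mg/L.

t_c ≈ 1.23 d; D_c ≈ 4.81 mg/L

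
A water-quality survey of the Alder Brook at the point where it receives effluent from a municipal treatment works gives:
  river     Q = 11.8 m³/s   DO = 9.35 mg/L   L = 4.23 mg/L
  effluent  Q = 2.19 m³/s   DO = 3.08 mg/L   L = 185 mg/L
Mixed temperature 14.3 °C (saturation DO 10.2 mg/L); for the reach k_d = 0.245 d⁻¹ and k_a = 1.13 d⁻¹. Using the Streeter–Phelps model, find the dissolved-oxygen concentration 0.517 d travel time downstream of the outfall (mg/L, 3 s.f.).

Mixed DO = (11.8×9.35 + 2.19×3.08)/(11.8+2.19) = 117.1/13.99 = 8.368 mg/L.
Mixed L₀ = (11.8×4.23 + 2.19×185)/(13.99) = 455.1/13.99 = 32.53 mg/L.
Initial deficit D₀ = C_s − DO₀ = 10.2 − 8.368 = 1.832 mg/L.
D(0.517) = [0.245×32.53/(1.13−0.245)](e^(−0.245×0.517) − e^(−1.13×0.517)) + 1.832 e^(−1.13×0.517)
= 9.005 × (0.8810 − 0.5575) + 1.832 × 0.5575 = 3.934 mg/L.
DO = 10.2 − 3.934 = 6.266 mg/L.

DO ≈ 6.27 mg/L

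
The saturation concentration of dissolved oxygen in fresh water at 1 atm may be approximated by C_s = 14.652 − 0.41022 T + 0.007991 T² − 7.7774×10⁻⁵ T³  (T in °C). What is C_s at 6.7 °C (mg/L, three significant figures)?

C_s = 14.652 − 0.41022×6.7 + 0.007991×6.7² − 7.7774×10⁻⁵×6.7³ = 12.24 mg/L.

C_s ≈ 12.2 mg/L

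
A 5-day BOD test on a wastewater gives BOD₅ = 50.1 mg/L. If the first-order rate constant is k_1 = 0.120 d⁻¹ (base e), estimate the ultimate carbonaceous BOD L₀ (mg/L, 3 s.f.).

L₀ ≈ 111 mg/L

BOD₅ = L₀(1 − e^(−5k_1)) ⇒ L₀ = BOD₅ / (1 − e^(−5×0.120))
= 50.1 / (1 − 0.5488) = 50.1 / 0.4512 = 111.0 mg/L.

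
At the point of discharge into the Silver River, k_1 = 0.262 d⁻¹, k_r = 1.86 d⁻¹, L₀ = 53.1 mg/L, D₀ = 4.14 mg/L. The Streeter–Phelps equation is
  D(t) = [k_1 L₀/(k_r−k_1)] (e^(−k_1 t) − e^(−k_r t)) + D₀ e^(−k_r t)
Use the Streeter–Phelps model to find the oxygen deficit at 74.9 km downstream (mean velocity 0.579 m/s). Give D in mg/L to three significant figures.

Travel time t = x/v = 74.9 km / (0.579 m/s) = 74900 m / 0.579 m/s = 129400 s = 1.497 d.
k_1 L₀/(k_r−k_1) = 0.262×53.1/(1.86−0.262) = 13.91/1.598 = 8.706 mg/L.
e^(−k_1 t) = e^(−0.262×1.497) = 0.6755; e^(−k_r t) = e^(−1.86×1.497) = 0.06174.
D = 8.706 × (0.6755 − 0.06174) + 4.14 × 0.06174 = 5.344 + 0.2556 = 5.599 mg/L.

D ≈ 5.60 mg/L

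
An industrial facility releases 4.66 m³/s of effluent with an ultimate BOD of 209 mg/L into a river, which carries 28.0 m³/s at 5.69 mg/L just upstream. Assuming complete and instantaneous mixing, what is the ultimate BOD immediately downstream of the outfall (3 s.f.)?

34.7 mg/L

Flow-weighted mixing: C = (Q_r C_r + Q_w C_w)/(Q_r + Q_w)
= (28.0×5.69 + 4.66×209)/(28.0 + 4.66) = 1133/32.66 = 34.70 mg/L.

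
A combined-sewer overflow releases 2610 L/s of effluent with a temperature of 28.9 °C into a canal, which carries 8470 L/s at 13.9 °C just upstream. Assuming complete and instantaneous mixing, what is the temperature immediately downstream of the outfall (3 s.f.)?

Flow-weighted mixing: C = (Q_r C_r + Q_w C_w)/(Q_r + Q_w)
= (8470×13.9 + 2610×28.9)/(8470 + 2610) = 193200/11080 = 17.43 °C.

17.4 °C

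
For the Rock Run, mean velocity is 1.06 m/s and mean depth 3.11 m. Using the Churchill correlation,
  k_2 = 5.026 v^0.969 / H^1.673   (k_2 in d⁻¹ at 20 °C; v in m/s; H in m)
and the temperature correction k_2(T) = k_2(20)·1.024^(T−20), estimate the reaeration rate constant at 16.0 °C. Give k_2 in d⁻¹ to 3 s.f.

k_2 ≈ 0.725 d⁻¹

k_2(20) = 5.026 × 1.06^0.969 / 3.11^1.673 = 5.026 × 1.058 / 6.674 = 0.7968 d⁻¹.
k_2(16.0) = 0.7968 × 1.024^(16.0−20) = 0.7968 × 0.9095 = 0.7247 d⁻¹.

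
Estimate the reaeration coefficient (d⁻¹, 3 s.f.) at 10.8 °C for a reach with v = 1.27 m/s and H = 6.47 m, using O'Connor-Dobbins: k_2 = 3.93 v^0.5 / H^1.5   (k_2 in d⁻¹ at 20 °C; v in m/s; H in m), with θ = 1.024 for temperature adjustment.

k_2 ≈ 0.216 d⁻¹

k_2(20) = 3.93 × 1.27^0.5 / 6.47^1.5 = 3.93 × 1.127 / 16.46 = 0.2691 d⁻¹.
k_2(10.8) = 0.2691 × 1.024^(10.8−20) = 0.2691 × 0.8040 = 0.2164 d⁻¹.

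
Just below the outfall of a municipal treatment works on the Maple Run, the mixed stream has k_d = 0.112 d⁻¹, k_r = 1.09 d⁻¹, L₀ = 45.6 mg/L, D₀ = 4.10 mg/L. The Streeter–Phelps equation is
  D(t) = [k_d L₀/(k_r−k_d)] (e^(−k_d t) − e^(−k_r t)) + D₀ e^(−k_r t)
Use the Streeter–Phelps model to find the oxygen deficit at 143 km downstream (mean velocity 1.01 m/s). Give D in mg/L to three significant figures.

Travel time t = x/v = 143 km / (1.01 m/s) = 143000 m / 1.01 m/s = 141600 s = 1.639 d.
k_d L₀/(k_r−k_d) = 0.112×45.6/(1.09−0.112) = 5.107/0.9780 = 5.222 mg/L.
e^(−k_d t) = e^(−0.112×1.639) = 0.8323; e^(−k_r t) = e^(−1.09×1.639) = 0.1676.
D = 5.222 × (0.8323 − 0.1676) + 4.10 × 0.1676 = 3.471 + 0.6872 = 4.158 mg/L.

D ≈ 4.16 mg/L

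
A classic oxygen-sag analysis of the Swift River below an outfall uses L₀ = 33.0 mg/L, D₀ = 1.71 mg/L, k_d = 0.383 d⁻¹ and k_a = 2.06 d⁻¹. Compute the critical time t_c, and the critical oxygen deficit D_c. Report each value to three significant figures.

With k_a/k_d = 5.379 and 1 − D₀(k_a−k_d)/(k_d L₀) = 0.7731,
t_c = ln(5.379 × 0.7731) / (2.06 − 0.383) = ln(4.158) / 1.677 = 1.425/1.677 = 0.8498 d.
D_c = (k_d/k_a) L₀ e^(−k_d t_c) = (0.383/2.06) × 33.0 × e^(−0.383×0.8498) = 0.1859 × 33.0 × 0.7222 = 4.431 mg/L.

t_c ≈ 0.850 d; D_c ≈ 4.43 mg/L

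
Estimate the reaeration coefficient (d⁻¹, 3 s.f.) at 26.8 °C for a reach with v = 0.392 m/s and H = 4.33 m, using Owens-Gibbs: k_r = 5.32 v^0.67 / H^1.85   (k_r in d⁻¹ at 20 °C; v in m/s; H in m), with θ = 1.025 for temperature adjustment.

k_r(20) = 5.32 × 0.392^0.67 / 4.33^1.85 = 5.32 × 0.5340 / 15.05 = 0.1888 d⁻¹.
k_r(26.8) = 0.1888 × 1.025^(26.8−20) = 0.1888 × 1.183 = 0.2233 d⁻¹.

k_r ≈ 0.223 d⁻¹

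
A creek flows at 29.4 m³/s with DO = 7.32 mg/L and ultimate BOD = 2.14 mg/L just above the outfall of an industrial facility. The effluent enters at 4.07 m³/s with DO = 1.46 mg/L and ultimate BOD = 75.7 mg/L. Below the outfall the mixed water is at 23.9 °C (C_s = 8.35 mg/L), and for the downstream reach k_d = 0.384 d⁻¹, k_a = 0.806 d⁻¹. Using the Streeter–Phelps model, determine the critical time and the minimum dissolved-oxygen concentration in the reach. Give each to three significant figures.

Mixed DO = (29.4×7.32 + 4.07×1.46)/(29.4+4.07) = 221.2/33.47 = 6.607 mg/L.
Mixed L₀ = (29.4×2.14 + 4.07×75.7)/(33.47) = 371.0/33.47 = 11.09 mg/L.
Initial deficit D₀ = C_s − DO₀ = 8.35 − 6.607 = 1.743 mg/L.
t_c = (1/0.4220) ln[(0.806/0.384)(1 − 1.743×0.4220/(0.384×11.09))] = 2.370 × ln(1.736) = 1.308 d.
D_c = (0.384/0.806) × 11.09 × e^(−0.384×1.308) = 0.4764 × 11.09 × 0.6053 = 3.196 mg/L.
Minimum DO = 8.35 − 3.196 = 5.154 mg/L.

t_c ≈ 1.31 d; minimum DO ≈ 5.15 mg/L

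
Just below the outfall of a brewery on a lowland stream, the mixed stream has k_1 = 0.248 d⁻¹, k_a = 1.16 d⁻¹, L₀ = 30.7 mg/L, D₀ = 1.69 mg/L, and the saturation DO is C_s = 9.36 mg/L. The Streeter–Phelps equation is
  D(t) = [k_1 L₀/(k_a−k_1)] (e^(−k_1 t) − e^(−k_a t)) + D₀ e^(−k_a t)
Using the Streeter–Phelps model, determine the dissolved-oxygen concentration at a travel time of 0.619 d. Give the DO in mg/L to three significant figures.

k_1 L₀/(k_a−k_1) = 0.248×30.7/(1.16−0.248) = 7.614/0.9120 = 8.348 mg/L.
e^(−k_1 t) = e^(−0.248×0.6190) = 0.8577; e^(−k_a t) = e^(−1.16×0.6190) = 0.4877.
D = 8.348 × (0.8577 − 0.4877) + 1.69 × 0.4877 = 3.089 + 0.8242 = 3.913 mg/L.
DO = C_s − D = 9.36 − 3.913 = 5.447 mg/L.

DO ≈ 5.45 mg/L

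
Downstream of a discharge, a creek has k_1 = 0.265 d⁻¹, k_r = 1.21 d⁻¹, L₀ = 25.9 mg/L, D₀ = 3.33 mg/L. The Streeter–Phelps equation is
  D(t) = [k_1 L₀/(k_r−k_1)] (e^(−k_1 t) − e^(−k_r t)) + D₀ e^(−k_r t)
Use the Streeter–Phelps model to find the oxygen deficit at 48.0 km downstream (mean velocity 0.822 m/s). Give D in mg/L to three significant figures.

Travel time t = x/v = 48.0 km / (0.822 m/s) = 48000 m / 0.822 m/s = 58390 s = 0.6759 d.
k_1 L₀/(k_r−k_1) = 0.265×25.9/(1.21−0.265) = 6.864/0.9450 = 7.263 mg/L.
e^(−k_1 t) = e^(−0.265×0.6759) = 0.8360; e^(−k_r t) = e^(−1.21×0.6759) = 0.4414.
D = 7.263 × (0.8360 − 0.4414) + 3.33 × 0.4414 = 2.866 + 1.470 = 4.336 mg/L.

D ≈ 4.34 mg/L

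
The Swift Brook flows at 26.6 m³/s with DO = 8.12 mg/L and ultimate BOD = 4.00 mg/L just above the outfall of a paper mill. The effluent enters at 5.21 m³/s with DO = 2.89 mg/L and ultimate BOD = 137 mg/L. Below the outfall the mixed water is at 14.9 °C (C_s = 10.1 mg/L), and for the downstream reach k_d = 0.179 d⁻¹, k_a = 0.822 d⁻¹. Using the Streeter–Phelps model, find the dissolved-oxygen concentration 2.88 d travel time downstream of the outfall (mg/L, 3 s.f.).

Mixed DO = (26.6×8.12 + 5.21×2.89)/(26.6+5.21) = 231.0/31.81 = 7.263 mg/L.
Mixed L₀ = (26.6×4.00 + 5.21×137)/(31.81) = 820.2/31.81 = 25.78 mg/L.
Initial deficit D₀ = C_s − DO₀ = 10.1 − 7.263 = 2.837 mg/L.
D(2.88) = [0.179×25.78/(0.822−0.179)](e^(−0.179×2.88) − e^(−0.822×2.88)) + 2.837 e^(−0.822×2.88)
= 7.178 × (0.5972 − 0.09373) + 2.837 × 0.09373 = 3.880 mg/L.
DO = 10.1 − 3.880 = 6.220 mg/L.

DO ≈ 6.22 mg/L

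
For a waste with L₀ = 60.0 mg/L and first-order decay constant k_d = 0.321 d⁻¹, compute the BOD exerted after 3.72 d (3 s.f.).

y_t = L₀(1 − e^(−k_d t)) = 60.0 × (1 − e^(−0.321×3.72))
= 60.0 × (1 − 0.3030) = 60.0 × 0.6970 = 41.82 mg/L.

y ≈ 41.8 mg/L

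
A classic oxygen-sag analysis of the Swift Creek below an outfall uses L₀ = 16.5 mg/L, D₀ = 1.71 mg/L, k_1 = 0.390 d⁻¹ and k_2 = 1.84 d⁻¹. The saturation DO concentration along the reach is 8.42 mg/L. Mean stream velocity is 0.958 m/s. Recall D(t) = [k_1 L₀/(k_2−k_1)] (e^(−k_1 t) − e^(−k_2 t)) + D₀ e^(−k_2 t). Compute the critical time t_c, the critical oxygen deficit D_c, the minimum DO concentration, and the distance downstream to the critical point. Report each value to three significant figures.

t_c = [1/(k_2−k_1)] ln[(k_2/k_1)(1 − D₀(k_2−k_1)/(k_1 L₀))]
= [1/(1.84−0.390)] ln[(1.84/0.390)(1 − 1.71×1.450/(0.390×16.5))]
= (1/1.450) ln[4.718 × 0.6147] = 0.6897 × ln(2.900) = 0.6897 × 1.065 = 0.7343 d.
D_c = (k_1/k_2) L₀ e^(−k_1 t_c) = (0.390/1.84) × 16.5 × e^(−0.390×0.7343) = 0.2120 × 16.5 × 0.7510 = 2.626 mg/L.
Minimum DO = C_s − D_c = 8.42 − 2.626 = 5.794 mg/L.
x_c = v t_c = 0.958 m/s × 0.7343 d × 86400 s/d = 60780 m ≈ 60.8 km.

t_c ≈ 0.734 d; D_c ≈ 2.63 mg/L; min DO ≈ 5.79 mg/L; x_c ≈ 60.8 km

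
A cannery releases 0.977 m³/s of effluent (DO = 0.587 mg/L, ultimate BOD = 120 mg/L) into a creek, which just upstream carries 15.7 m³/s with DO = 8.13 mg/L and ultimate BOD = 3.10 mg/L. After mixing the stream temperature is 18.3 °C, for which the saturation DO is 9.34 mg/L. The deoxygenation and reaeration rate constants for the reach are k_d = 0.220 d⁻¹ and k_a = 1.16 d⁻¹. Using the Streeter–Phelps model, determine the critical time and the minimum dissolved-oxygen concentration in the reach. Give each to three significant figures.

t_c ≈ 0.454 d; minimum DO ≈ 7.63 mg/L

Mixed DO = (15.7×8.13 + 0.977×0.587)/(15.7+0.977) = 128.2/16.68 = 7.688 mg/L.
Mixed L₀ = (15.7×3.10 + 0.977×120)/(16.68) = 165.9/16.68 = 9.948 mg/L.
Initial deficit D₀ = C_s − DO₀ = 9.34 − 7.688 = 1.652 mg/L.
t_c = (1/0.9400) ln[(1.16/0.220)(1 − 1.652×0.9400/(0.220×9.948))] = 1.064 × ln(1.532) = 0.4537 d.
D_c = (0.220/1.16) × 9.948 × e^(−0.220×0.4537) = 0.1897 × 9.948 × 0.9050 = 1.708 mg/L.
Minimum DO = 9.34 − 1.708 = 7.632 mg/L.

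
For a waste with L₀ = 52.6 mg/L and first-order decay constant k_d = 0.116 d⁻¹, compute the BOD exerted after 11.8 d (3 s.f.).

y ≈ 39.2 mg/L

y_t = L₀(1 − e^(−k_d t)) = 52.6 × (1 − e^(−0.116×11.8))
= 52.6 × (1 − 0.2544) = 52.6 × 0.7456 = 39.22 mg/L.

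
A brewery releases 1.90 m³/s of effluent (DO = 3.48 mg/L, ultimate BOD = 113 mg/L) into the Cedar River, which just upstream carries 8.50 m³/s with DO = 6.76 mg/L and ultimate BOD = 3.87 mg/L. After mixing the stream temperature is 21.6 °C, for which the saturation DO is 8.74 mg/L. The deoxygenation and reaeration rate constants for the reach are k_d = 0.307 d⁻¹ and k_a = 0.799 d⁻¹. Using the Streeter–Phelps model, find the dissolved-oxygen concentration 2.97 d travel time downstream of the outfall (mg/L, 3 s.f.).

DO ≈ 3.92 mg/L

Mixed DO = (8.50×6.76 + 1.90×3.48)/(8.50+1.90) = 64.07/10.40 = 6.161 mg/L.
Mixed L₀ = (8.50×3.87 + 1.90×113)/(10.40) = 247.6/10.40 = 23.81 mg/L.
Initial deficit D₀ = C_s − DO₀ = 8.74 − 6.161 = 2.579 mg/L.
D(2.97) = [0.307×23.81/(0.799−0.307)](e^(−0.307×2.97) − e^(−0.799×2.97)) + 2.579 e^(−0.799×2.97)
= 14.86 × (0.4018 − 0.09320) + 2.579 × 0.09320 = 4.825 mg/L.
DO = 8.74 − 4.825 = 3.915 mg/L.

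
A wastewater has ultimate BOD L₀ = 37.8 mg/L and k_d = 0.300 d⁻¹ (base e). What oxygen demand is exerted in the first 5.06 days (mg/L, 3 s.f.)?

y_t = L₀(1 − e^(−k_d t)) = 37.8 × (1 − e^(−0.300×5.06))
= 37.8 × (1 − 0.2191) = 37.8 × 0.7809 = 29.52 mg/L.

y ≈ 29.5 mg/L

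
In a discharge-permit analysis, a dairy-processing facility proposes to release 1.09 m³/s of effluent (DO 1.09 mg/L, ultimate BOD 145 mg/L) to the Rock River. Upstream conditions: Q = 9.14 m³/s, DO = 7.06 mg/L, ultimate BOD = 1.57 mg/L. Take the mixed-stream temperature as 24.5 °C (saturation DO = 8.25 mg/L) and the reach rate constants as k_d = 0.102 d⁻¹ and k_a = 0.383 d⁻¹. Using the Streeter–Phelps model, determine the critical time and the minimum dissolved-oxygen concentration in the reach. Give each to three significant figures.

Mixed DO = (9.14×7.06 + 1.09×1.09)/(9.14+1.09) = 65.72/10.23 = 6.424 mg/L.
Mixed L₀ = (9.14×1.57 + 1.09×145)/(10.23) = 172.4/10.23 = 16.85 mg/L.
Initial deficit D₀ = C_s − DO₀ = 8.25 − 6.424 = 1.826 mg/L.
t_c = (1/0.2810) ln[(0.383/0.102)(1 − 1.826×0.2810/(0.102×16.85))] = 3.559 × ln(2.634) = 3.447 d.
D_c = (0.102/0.383) × 16.85 × e^(−0.102×3.447) = 0.2663 × 16.85 × 0.7036 = 3.158 mg/L.
Minimum DO = 8.25 − 3.158 = 5.092 mg/L.

t_c ≈ 3.45 d; minimum DO ≈ 5.09 mg/L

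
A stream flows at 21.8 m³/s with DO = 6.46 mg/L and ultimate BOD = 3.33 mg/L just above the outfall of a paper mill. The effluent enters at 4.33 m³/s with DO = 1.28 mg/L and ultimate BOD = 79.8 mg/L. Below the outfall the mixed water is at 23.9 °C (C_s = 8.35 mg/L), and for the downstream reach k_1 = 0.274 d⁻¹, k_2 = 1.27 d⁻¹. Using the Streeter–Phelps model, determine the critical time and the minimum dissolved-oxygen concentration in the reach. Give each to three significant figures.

Mixed DO = (21.8×6.46 + 4.33×1.28)/(21.8+4.33) = 146.4/26.13 = 5.602 mg/L.
Mixed L₀ = (21.8×3.33 + 4.33×79.8)/(26.13) = 418.1/26.13 = 16.00 mg/L.
Initial deficit D₀ = C_s − DO₀ = 8.35 − 5.602 = 2.748 mg/L.
t_c = (1/0.9960) ln[(1.27/0.274)(1 − 2.748×0.9960/(0.274×16.00))] = 1.004 × ln(1.741) = 0.5568 d.
D_c = (0.274/1.27) × 16.00 × e^(−0.274×0.5568) = 0.2157 × 16.00 × 0.8585 = 2.964 mg/L.
Minimum DO = 8.35 − 2.964 = 5.386 mg/L.

t_c ≈ 0.557 d; minimum DO ≈ 5.39 mg/L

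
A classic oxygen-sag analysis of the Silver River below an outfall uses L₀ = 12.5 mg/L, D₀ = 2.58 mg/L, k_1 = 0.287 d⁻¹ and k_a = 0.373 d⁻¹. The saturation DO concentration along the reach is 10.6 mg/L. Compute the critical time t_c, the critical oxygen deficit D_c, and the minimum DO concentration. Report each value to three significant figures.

t_c = [1/(k_a−k_1)] ln[(k_a/k_1)(1 − D₀(k_a−k_1)/(k_1 L₀))]
= [1/(0.373−0.287)] ln[(0.373/0.287)(1 − 2.58×0.08600/(0.287×12.5))]
= (1/0.08600) ln[1.300 × 0.9382] = 11.63 × ln(1.219) = 11.63 × 0.1983 = 2.305 d.
L(t_c) = L₀ e^(−k_1 t_c) = 12.5 × 0.5160 = 6.450 mg/L, and at the critical point k_a D_c = k_1 L, so D_c = (0.287/0.373) × 6.450 = 4.963 mg/L.
Minimum DO = C_s − D_c = 10.6 − 4.963 = 5.637 mg/L.

t_c ≈ 2.31 d; D_c ≈ 4.96 mg/L; min DO ≈ 5.64 mg/L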